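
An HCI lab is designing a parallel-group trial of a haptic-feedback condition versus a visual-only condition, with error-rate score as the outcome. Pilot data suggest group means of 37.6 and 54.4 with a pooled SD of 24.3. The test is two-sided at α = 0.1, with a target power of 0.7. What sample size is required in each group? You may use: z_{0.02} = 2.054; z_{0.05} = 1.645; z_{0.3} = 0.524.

Cohen's d = |M₁ − M₂| / SD_pooled = |37.6 − 54.4| / 24.3 = 16.8 / 24.3 = 0.691.
For two independent groups with equal n: n = 2·((z_{α/2} + z_β) / d)².
z_{α/2} + z_β = 1.645 + 0.524 = 2.169.
n = 2 × (2.169 / 0.691)² = 2 × 3.139² = 2 × 9.85 = 19.7.
Round up to the next whole participant.

n = 20 per group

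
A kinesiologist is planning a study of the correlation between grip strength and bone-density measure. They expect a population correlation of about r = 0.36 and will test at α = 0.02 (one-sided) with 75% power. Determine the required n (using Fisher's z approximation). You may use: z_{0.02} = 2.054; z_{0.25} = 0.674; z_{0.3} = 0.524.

Fisher's z: C = ½·ln((1+r)/(1−r)) = ½·ln(2.1250) = 0.3769.
n = ((z_{α} + z_β)/C)² + 3.
(2.054 + 0.674) / 0.3769 = 2.728 / 0.3769 = 7.238.
n = 7.238² + 3 = 52.39 + 3 = 55.4.
Round up.

n = 56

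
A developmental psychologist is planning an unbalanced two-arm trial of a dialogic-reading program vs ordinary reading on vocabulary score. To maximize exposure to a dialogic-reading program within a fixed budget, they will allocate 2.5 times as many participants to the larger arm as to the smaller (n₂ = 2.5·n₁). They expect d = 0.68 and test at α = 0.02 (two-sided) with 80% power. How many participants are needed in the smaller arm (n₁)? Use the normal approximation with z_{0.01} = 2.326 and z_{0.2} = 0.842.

n₁ = 31

With allocation ratio k = n₂/n₁ = 2.5, Var(x̄₁−x̄₂) = σ²(1/n₁ + 1/(k·n₁)) = σ²·(k+1)/(k·n₁).
So n₁ = (1 + 1/k)·((z_{α/2} + z_β)/d)² = 1.400 × (3.168/0.68)².
n₁ = 1.400 × 21.70 = 30.4.
Round up: n₁ = 31, giving n₂ = ⌈2.5 × 31⌉ = ⌈77.5⌉ = 78.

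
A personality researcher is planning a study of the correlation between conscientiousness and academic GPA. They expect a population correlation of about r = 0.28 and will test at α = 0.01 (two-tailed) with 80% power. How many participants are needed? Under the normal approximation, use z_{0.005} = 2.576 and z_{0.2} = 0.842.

Fisher's z: C = ½·ln((1+r)/(1−r)) = ½·ln(1.7778) = 0.2877.
n = ((z_{α/2} + z_β)/C)² + 3.
(2.576 + 0.842) / 0.2877 = 3.418 / 0.2877 = 11.880.
n = 11.880² + 3 = 141.14 + 3 = 144.1.
Round up.

n = 145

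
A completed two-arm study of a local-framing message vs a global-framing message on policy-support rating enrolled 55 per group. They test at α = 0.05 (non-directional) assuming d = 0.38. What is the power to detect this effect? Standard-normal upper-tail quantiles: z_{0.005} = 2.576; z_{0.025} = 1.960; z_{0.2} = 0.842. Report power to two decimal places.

power ≈ 0.51

For two equal groups, power = Φ(d·√(n/2) − z_{α/2}).
d·√(n/2) = 0.38 × √(55/2) = 0.38 × 5.244 = 1.993.
z_β = 1.993 − 1.960 = 0.033.
Power = Φ(0.033) = 0.513.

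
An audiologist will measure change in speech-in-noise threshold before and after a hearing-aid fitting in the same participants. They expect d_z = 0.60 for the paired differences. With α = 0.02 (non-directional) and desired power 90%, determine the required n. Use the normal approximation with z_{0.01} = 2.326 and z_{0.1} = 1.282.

For a paired (one-sample on differences) test: n = ((z_{α/2} + z_β) / d)².
z_{α/2} + z_β = 2.326 + 1.282 = 3.608.
n = (3.608 / 0.60)² = 6.013² = 36.16.
Round up.

n = 37 pairs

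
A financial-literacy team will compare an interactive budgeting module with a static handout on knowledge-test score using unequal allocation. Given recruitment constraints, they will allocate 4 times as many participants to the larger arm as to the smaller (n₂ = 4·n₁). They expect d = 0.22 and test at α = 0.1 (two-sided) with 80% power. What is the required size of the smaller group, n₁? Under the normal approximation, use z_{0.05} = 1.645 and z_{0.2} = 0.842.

n₁ = 160

With allocation ratio k = n₂/n₁ = 4, Var(x̄₁−x̄₂) = σ²(1/n₁ + 1/(k·n₁)) = σ²·(k+1)/(k·n₁).
So n₁ = (1 + 1/k)·((z_{α/2} + z_β)/d)² = 1.250 × (2.487/0.22)².
n₁ = 1.250 × 127.79 = 159.7.
Round up: n₁ = 160, giving n₂ = 4 × 160 = 640.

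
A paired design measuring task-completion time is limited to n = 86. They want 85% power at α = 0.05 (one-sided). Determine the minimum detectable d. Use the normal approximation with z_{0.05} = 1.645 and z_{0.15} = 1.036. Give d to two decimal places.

For a single sample (or paired design) of n = 86: d_min = (z_{α} + z_β)/√n.
z-sum = 1.645 + 1.036 = 2.681.
d_min = 2.681 / √86 = 2.681 / 9.274 = 0.289.

d_min ≈ 0.29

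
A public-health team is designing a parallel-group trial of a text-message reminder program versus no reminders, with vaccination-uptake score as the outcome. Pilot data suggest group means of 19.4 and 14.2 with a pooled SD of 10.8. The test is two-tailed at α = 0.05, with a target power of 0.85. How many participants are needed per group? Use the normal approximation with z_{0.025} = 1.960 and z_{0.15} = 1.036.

n = 78 per group

Cohen's d = |M₁ − M₂| / SD_pooled = |19.4 − 14.2| / 10.8 = 5.2 / 10.8 = 0.481.
For two independent groups with equal n: n = 2·((z_{α/2} + z_β) / d)².
z_{α/2} + z_β = 1.960 + 1.036 = 2.996.
n = 2 × (2.996 / 0.481)² = 2 × 6.229² = 2 × 38.80 = 77.6.
Round up to the next whole participant.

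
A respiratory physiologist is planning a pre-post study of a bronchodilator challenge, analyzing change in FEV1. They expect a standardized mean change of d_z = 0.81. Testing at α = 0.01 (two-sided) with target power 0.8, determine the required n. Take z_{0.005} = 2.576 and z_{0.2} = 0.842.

For a paired (one-sample on differences) test: n = ((z_{α/2} + z_β) / d)².
z_{α/2} + z_β = 2.576 + 0.842 = 3.418.
n = (3.418 / 0.81)² = 4.220² = 17.81.
Round up.

n = 18 pairs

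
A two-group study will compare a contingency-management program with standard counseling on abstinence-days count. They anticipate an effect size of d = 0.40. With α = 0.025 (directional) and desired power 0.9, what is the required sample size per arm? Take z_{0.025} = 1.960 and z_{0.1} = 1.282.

n = 132 per group

For two independent groups with equal n: n = 2·((z_{α} + z_β) / d)².
z_{α} + z_β = 1.960 + 1.282 = 3.242.
n = 2 × (3.242 / 0.40)² = 2 × 8.105² = 2 × 65.69 = 131.4.
Round up to the next whole participant.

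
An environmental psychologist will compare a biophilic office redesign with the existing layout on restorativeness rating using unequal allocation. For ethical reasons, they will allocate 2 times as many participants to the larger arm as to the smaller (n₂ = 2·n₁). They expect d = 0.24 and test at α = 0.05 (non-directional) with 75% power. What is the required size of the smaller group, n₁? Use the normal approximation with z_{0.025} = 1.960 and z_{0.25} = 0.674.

With allocation ratio k = n₂/n₁ = 2, Var(x̄₁−x̄₂) = σ²(1/n₁ + 1/(k·n₁)) = σ²·(k+1)/(k·n₁).
So n₁ = (1 + 1/k)·((z_{α/2} + z_β)/d)² = 1.500 × (2.634/0.24)².
n₁ = 1.500 × 120.45 = 180.7.
Round up: n₁ = 181, giving n₂ = 2 × 181 = 362.

n₁ = 181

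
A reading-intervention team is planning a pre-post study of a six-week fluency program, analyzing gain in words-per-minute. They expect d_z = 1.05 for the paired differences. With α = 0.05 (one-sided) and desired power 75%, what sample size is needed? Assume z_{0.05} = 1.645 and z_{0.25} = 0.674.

For a paired (one-sample on differences) test: n = ((z_{α} + z_β) / d)².
z_{α} + z_β = 1.645 + 0.674 = 2.319.
n = (2.319 / 1.05)² = 2.209² = 4.88.
Round up.

n = 5 pairs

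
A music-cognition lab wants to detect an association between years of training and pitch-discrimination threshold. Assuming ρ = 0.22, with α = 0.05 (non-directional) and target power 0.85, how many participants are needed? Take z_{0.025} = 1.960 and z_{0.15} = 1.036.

n = 183

Fisher's z: C = ½·ln((1+r)/(1−r)) = ½·ln(1.5641) = 0.2237.
n = ((z_{α/2} + z_β)/C)² + 3.
(1.960 + 1.036) / 0.2237 = 2.996 / 0.2237 = 13.393.
n = 13.393² + 3 = 179.37 + 3 = 182.4.
Round up.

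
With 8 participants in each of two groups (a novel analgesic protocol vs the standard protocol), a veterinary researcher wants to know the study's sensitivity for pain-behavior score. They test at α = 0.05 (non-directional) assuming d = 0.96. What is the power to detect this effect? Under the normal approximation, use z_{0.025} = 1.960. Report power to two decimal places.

power ≈ 0.48

For two equal groups, power = Φ(d·√(n/2) − z_{α/2}).
d·√(n/2) = 0.96 × √(8/2) = 0.96 × 2.000 = 1.920.
z_β = 1.920 − 1.960 = -0.040.
Power = Φ(-0.040) = 0.484.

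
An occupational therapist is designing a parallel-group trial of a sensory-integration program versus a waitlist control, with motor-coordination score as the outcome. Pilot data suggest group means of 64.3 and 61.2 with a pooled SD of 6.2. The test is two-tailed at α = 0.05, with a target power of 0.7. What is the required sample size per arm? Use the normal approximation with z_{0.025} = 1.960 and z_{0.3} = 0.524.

Cohen's d = |M₁ − M₂| / SD_pooled = |64.3 − 61.2| / 6.2 = 3.1 / 6.2 = 0.500.
For two independent groups with equal n: n = 2·((z_{α/2} + z_β) / d)².
z_{α/2} + z_β = 1.960 + 0.524 = 2.484.
n = 2 × (2.484 / 0.500)² = 2 × 4.968² = 2 × 24.68 = 49.4.
Round up to the next whole participant.

n = 50 per group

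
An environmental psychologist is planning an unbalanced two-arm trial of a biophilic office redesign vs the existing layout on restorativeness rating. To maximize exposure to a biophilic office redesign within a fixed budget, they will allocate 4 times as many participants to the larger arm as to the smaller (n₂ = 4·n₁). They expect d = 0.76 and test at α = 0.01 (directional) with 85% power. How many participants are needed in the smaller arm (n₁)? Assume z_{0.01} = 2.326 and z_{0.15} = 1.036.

With allocation ratio k = n₂/n₁ = 4, Var(x̄₁−x̄₂) = σ²(1/n₁ + 1/(k·n₁)) = σ²·(k+1)/(k·n₁).
So n₁ = (1 + 1/k)·((z_{α} + z_β)/d)² = 1.250 × (3.362/0.76)².
n₁ = 1.250 × 19.57 = 24.5.
Round up: n₁ = 25, giving n₂ = 4 × 25 = 100.

n₁ = 25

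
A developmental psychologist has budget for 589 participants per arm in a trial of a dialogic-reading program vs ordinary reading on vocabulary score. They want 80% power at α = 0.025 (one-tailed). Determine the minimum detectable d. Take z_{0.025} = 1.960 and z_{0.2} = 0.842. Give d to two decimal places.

d_min ≈ 0.16

For two independent groups of n = 589 each: d_min = (z_{α} + z_β)·√(2/n).
z-sum = 1.960 + 0.842 = 2.802.
d_min = 2.802 × √(2/589) = 2.802 × 0.0583 = 0.163.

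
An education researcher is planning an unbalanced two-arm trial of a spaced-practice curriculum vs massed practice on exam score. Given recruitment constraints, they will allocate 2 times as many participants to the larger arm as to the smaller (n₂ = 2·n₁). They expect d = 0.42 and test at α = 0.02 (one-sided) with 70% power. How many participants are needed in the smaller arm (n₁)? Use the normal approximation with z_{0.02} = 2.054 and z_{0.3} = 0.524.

With allocation ratio k = n₂/n₁ = 2, Var(x̄₁−x̄₂) = σ²(1/n₁ + 1/(k·n₁)) = σ²·(k+1)/(k·n₁).
So n₁ = (1 + 1/k)·((z_{α} + z_β)/d)² = 1.500 × (2.578/0.42)².
n₁ = 1.500 × 37.68 = 56.5.
Round up: n₁ = 57, giving n₂ = 2 × 57 = 114.

n₁ = 57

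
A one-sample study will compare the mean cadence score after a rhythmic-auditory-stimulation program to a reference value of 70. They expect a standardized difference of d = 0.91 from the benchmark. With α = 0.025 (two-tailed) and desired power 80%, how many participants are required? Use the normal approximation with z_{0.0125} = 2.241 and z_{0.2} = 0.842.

n = 12

For a one-sample test: n = ((z_{α/2} + z_β) / d)².
z_{α/2} + z_β = 2.241 + 0.842 = 3.083.
n = (3.083 / 0.91)² = 3.388² = 11.48.
Round up.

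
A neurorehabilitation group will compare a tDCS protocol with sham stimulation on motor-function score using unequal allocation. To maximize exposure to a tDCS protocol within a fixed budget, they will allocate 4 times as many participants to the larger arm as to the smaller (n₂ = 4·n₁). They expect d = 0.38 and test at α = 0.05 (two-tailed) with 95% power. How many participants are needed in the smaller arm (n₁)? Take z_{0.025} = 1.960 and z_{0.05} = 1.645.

With allocation ratio k = n₂/n₁ = 4, Var(x̄₁−x̄₂) = σ²(1/n₁ + 1/(k·n₁)) = σ²·(k+1)/(k·n₁).
So n₁ = (1 + 1/k)·((z_{α/2} + z_β)/d)² = 1.250 × (3.605/0.38)².
n₁ = 1.250 × 90.00 = 112.5.
Round up: n₁ = 113, giving n₂ = 4 × 113 = 452.

n₁ = 113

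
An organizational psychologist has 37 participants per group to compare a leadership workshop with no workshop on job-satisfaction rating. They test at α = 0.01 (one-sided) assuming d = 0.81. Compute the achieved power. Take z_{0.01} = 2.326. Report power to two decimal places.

For two equal groups, power = Φ(d·√(n/2) − z_{α}).
d·√(n/2) = 0.81 × √(37/2) = 0.81 × 4.301 = 3.484.
z_β = 3.484 − 2.326 = 1.158.
Power = Φ(1.158) = 0.877.

power ≈ 0.88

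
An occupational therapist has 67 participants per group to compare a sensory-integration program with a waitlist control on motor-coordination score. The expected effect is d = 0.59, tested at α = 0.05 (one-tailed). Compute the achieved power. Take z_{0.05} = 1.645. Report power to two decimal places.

For two equal groups, power = Φ(d·√(n/2) − z_{α}).
d·√(n/2) = 0.59 × √(67/2) = 0.59 × 5.788 = 3.415.
z_β = 3.415 − 1.645 = 1.770.
Power = Φ(1.770) = 0.962.

power ≈ 0.96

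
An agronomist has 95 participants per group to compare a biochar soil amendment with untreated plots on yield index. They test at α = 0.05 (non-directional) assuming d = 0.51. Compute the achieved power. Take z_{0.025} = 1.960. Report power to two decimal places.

For two equal groups, power = Φ(d·√(n/2) − z_{α/2}).
d·√(n/2) = 0.51 × √(95/2) = 0.51 × 6.892 = 3.515.
z_β = 3.515 − 1.960 = 1.555.
Power = Φ(1.555) = 0.940.

power ≈ 0.94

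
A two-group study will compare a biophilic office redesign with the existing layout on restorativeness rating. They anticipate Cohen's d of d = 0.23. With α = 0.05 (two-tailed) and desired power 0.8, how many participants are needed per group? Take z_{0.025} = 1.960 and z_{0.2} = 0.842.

For two independent groups with equal n: n = 2·((z_{α/2} + z_β) / d)².
z_{α/2} + z_β = 1.960 + 0.842 = 2.802.
n = 2 × (2.802 / 0.23)² = 2 × 12.183² = 2 × 148.42 = 296.8.
Round up to the next whole participant.

n = 297 per group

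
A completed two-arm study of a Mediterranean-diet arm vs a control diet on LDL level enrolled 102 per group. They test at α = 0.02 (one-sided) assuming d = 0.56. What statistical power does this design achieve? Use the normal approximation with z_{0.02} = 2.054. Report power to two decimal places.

power ≈ 0.97

For two equal groups, power = Φ(d·√(n/2) − z_{α}).
d·√(n/2) = 0.56 × √(102/2) = 0.56 × 7.141 = 3.999.
z_β = 3.999 − 2.054 = 1.945.
Power = Φ(1.945) = 0.974.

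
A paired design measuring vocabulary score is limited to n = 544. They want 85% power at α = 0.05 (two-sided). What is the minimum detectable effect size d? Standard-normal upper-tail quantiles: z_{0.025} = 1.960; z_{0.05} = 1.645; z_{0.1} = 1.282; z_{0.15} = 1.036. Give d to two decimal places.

d_min ≈ 0.13

For a single sample (or paired design) of n = 544: d_min = (z_{α/2} + z_β)/√n.
z-sum = 1.960 + 1.036 = 2.996.
d_min = 2.996 / √544 = 2.996 / 23.324 = 0.128.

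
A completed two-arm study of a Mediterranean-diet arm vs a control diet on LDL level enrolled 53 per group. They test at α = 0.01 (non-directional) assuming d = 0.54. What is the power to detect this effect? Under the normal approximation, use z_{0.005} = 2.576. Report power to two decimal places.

For two equal groups, power = Φ(d·√(n/2) − z_{α/2}).
d·√(n/2) = 0.54 × √(53/2) = 0.54 × 5.148 = 2.780.
z_β = 2.780 − 2.576 = 0.204.
Power = Φ(0.204) = 0.581.

power ≈ 0.58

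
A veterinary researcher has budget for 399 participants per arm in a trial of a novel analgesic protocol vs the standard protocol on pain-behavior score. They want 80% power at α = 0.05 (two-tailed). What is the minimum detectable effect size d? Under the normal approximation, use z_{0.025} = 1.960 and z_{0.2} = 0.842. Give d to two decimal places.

For two independent groups of n = 399 each: d_min = (z_{α/2} + z_β)·√(2/n).
z-sum = 1.960 + 0.842 = 2.802.
d_min = 2.802 × √(2/399) = 2.802 × 0.0708 = 0.198.

d_min ≈ 0.20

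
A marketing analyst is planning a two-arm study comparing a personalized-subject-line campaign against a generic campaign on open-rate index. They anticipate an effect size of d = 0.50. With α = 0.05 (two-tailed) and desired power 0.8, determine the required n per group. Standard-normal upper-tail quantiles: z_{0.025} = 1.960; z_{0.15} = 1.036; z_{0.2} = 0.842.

n = 63 per group

For two independent groups with equal n: n = 2·((z_{α/2} + z_β) / d)².
z_{α/2} + z_β = 1.960 + 0.842 = 2.802.
n = 2 × (2.802 / 0.50)² = 2 × 5.604² = 2 × 31.40 = 62.8.
Round up to the next whole participant.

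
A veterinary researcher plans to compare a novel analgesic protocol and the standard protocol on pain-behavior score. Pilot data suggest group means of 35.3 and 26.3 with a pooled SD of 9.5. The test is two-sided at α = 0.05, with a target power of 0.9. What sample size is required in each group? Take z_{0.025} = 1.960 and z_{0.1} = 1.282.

n = 24 per group

Cohen's d = |M₁ − M₂| / SD_pooled = |35.3 − 26.3| / 9.5 = 9.0 / 9.5 = 0.947.
For two independent groups with equal n: n = 2·((z_{α/2} + z_β) / d)².
z_{α/2} + z_β = 1.960 + 1.282 = 3.242.
n = 2 × (3.242 / 0.947)² = 2 × 3.423² = 2 × 11.72 = 23.4.
Round up to the next whole participant.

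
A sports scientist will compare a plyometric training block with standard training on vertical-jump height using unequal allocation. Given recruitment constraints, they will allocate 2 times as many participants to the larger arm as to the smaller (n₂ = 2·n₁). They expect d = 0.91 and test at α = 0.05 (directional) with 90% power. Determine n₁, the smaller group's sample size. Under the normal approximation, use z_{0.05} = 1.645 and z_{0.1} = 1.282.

With allocation ratio k = n₂/n₁ = 2, Var(x̄₁−x̄₂) = σ²(1/n₁ + 1/(k·n₁)) = σ²·(k+1)/(k·n₁).
So n₁ = (1 + 1/k)·((z_{α} + z_β)/d)² = 1.500 × (2.927/0.91)².
n₁ = 1.500 × 10.35 = 15.5.
Round up: n₁ = 16, giving n₂ = 2 × 16 = 32.

n₁ = 16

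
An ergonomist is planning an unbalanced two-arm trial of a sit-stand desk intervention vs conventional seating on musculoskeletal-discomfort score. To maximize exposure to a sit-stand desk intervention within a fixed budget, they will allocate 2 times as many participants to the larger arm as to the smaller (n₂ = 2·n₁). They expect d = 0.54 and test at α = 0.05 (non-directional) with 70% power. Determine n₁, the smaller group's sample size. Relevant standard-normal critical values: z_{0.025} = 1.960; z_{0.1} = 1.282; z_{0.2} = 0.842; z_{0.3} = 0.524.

With allocation ratio k = n₂/n₁ = 2, Var(x̄₁−x̄₂) = σ²(1/n₁ + 1/(k·n₁)) = σ²·(k+1)/(k·n₁).
So n₁ = (1 + 1/k)·((z_{α/2} + z_β)/d)² = 1.500 × (2.484/0.54)².
n₁ = 1.500 × 21.16 = 31.7.
Round up: n₁ = 32, giving n₂ = 2 × 32 = 64.

n₁ = 32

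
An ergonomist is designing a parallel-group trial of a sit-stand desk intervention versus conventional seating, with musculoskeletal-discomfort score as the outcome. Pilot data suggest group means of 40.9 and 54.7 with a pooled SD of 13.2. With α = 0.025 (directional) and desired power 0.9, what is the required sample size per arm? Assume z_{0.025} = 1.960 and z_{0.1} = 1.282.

Cohen's d = |M₁ − M₂| / SD_pooled = |40.9 − 54.7| / 13.2 = 13.8 / 13.2 = 1.045.
For two independent groups with equal n: n = 2·((z_{α} + z_β) / d)².
z_{α} + z_β = 1.960 + 1.282 = 3.242.
n = 2 × (3.242 / 1.045)² = 2 × 3.102² = 2 × 9.62 = 19.2.
Round up to the next whole participant.

n = 20 per group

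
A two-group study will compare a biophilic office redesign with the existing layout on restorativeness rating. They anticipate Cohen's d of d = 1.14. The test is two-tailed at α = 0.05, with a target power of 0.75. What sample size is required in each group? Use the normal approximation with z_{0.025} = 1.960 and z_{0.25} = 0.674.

For two independent groups with equal n: n = 2·((z_{α/2} + z_β) / d)².
z_{α/2} + z_β = 1.960 + 0.674 = 2.634.
n = 2 × (2.634 / 1.14)² = 2 × 2.311² = 2 × 5.34 = 10.7.
Round up to the next whole participant.

n = 11 per group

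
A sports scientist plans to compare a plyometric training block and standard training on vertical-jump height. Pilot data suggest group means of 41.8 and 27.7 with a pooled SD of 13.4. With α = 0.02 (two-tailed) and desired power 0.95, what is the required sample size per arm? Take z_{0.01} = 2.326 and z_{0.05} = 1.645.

Cohen's d = |M₁ − M₂| / SD_pooled = |41.8 − 27.7| / 13.4 = 14.1 / 13.4 = 1.052.
For two independent groups with equal n: n = 2·((z_{α/2} + z_β) / d)².
z_{α/2} + z_β = 2.326 + 1.645 = 3.971.
n = 2 × (3.971 / 1.052)² = 2 × 3.775² = 2 × 14.25 = 28.5.
Round up to the next whole participant.

n = 29 per group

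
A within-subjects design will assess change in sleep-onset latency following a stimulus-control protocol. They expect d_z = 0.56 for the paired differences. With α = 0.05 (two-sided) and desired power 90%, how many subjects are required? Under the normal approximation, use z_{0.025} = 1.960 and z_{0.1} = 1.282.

n = 34 pairs

For a paired (one-sample on differences) test: n = ((z_{α/2} + z_β) / d)².
z_{α/2} + z_β = 1.960 + 1.282 = 3.242.
n = (3.242 / 0.56)² = 5.789² = 33.52.
Round up.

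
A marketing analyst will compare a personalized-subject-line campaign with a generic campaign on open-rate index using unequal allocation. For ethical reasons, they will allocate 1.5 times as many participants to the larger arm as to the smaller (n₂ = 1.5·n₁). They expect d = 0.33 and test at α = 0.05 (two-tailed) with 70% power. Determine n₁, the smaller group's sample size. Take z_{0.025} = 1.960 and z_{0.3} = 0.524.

n₁ = 95

With allocation ratio k = n₂/n₁ = 1.5, Var(x̄₁−x̄₂) = σ²(1/n₁ + 1/(k·n₁)) = σ²·(k+1)/(k·n₁).
So n₁ = (1 + 1/k)·((z_{α/2} + z_β)/d)² = 1.667 × (2.484/0.33)².
n₁ = 1.667 × 56.66 = 94.4.
Round up: n₁ = 95, giving n₂ = ⌈1.5 × 95⌉ = ⌈142.5⌉ = 143.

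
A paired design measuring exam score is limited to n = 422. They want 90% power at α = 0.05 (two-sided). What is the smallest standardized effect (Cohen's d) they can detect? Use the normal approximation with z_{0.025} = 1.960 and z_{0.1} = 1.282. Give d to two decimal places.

For a single sample (or paired design) of n = 422: d_min = (z_{α/2} + z_β)/√n.
z-sum = 1.960 + 1.282 = 3.242.
d_min = 3.242 / √422 = 3.242 / 20.543 = 0.158.

d_min ≈ 0.16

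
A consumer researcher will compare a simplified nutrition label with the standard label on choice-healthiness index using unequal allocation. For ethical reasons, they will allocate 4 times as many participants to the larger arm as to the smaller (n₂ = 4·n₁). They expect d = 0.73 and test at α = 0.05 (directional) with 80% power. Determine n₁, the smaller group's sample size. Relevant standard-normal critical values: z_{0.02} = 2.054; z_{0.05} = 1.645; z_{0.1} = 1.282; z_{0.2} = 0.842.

With allocation ratio k = n₂/n₁ = 4, Var(x̄₁−x̄₂) = σ²(1/n₁ + 1/(k·n₁)) = σ²·(k+1)/(k·n₁).
So n₁ = (1 + 1/k)·((z_{α} + z_β)/d)² = 1.250 × (2.487/0.73)².
n₁ = 1.250 × 11.61 = 14.5.
Round up: n₁ = 15, giving n₂ = 4 × 15 = 60.

n₁ = 15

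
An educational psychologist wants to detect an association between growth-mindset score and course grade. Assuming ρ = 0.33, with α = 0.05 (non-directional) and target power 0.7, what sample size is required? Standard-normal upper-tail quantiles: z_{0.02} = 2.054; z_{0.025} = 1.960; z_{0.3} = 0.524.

n = 56

Fisher's z: C = ½·ln((1+r)/(1−r)) = ½·ln(1.9851) = 0.3428.
n = ((z_{α/2} + z_β)/C)² + 3.
(1.960 + 0.524) / 0.3428 = 2.484 / 0.3428 = 7.246.
n = 7.246² + 3 = 52.51 + 3 = 55.5.
Round up.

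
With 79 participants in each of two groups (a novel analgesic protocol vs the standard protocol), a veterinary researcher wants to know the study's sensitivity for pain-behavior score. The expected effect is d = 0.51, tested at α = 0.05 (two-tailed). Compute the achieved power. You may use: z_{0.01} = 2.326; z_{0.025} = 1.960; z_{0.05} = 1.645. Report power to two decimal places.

For two equal groups, power = Φ(d·√(n/2) − z_{α/2}).
d·√(n/2) = 0.51 × √(79/2) = 0.51 × 6.285 = 3.205.
z_β = 3.205 − 1.960 = 1.245.
Power = Φ(1.245) = 0.893.

power ≈ 0.89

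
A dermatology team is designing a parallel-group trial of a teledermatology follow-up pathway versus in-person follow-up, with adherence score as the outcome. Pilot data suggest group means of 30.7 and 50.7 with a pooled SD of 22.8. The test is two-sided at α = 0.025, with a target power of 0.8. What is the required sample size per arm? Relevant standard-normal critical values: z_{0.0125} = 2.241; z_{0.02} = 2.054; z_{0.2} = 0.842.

n = 25 per group

Cohen's d = |M₁ − M₂| / SD_pooled = |30.7 − 50.7| / 22.8 = 20.0 / 22.8 = 0.877.
For two independent groups with equal n: n = 2·((z_{α/2} + z_β) / d)².
z_{α/2} + z_β = 2.241 + 0.842 = 3.083.
n = 2 × (3.083 / 0.877)² = 2 × 3.515² = 2 × 12.36 = 24.7.
Round up to the next whole participant.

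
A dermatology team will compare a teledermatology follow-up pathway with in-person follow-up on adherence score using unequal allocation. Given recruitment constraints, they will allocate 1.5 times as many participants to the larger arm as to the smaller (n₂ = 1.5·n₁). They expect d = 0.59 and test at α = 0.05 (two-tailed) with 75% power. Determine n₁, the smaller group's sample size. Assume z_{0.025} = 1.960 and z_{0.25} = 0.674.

With allocation ratio k = n₂/n₁ = 1.5, Var(x̄₁−x̄₂) = σ²(1/n₁ + 1/(k·n₁)) = σ²·(k+1)/(k·n₁).
So n₁ = (1 + 1/k)·((z_{α/2} + z_β)/d)² = 1.667 × (2.634/0.59)².
n₁ = 1.667 × 19.93 = 33.2.
Round up: n₁ = 34, giving n₂ = 1.5 × 34 = 51.

n₁ = 34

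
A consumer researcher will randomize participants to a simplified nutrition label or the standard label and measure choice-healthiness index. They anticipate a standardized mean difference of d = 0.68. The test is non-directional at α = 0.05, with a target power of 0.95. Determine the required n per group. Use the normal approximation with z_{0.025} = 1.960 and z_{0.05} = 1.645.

n = 57 per group

For two independent groups with equal n: n = 2·((z_{α/2} + z_β) / d)².
z_{α/2} + z_β = 1.960 + 1.645 = 3.605.
n = 2 × (3.605 / 0.68)² = 2 × 5.301² = 2 × 28.11 = 56.2.
Round up to the next whole participant.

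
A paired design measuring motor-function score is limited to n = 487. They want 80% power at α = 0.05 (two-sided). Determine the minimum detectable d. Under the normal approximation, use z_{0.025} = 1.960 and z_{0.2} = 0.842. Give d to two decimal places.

d_min ≈ 0.13

For a single sample (or paired design) of n = 487: d_min = (z_{α/2} + z_β)/√n.
z-sum = 1.960 + 0.842 = 2.802.
d_min = 2.802 / √487 = 2.802 / 22.068 = 0.127.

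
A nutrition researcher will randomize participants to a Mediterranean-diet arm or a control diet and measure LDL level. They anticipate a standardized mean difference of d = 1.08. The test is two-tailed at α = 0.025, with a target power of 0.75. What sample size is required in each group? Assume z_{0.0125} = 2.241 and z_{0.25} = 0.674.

n = 15 per group

For two independent groups with equal n: n = 2·((z_{α/2} + z_β) / d)².
z_{α/2} + z_β = 2.241 + 0.674 = 2.915.
n = 2 × (2.915 / 1.08)² = 2 × 2.699² = 2 × 7.29 = 14.6.
Round up to the next whole participant.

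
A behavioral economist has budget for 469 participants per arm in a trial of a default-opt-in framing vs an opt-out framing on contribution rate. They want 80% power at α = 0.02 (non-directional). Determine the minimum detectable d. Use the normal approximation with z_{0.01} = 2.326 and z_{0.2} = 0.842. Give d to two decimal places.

d_min ≈ 0.21

For two independent groups of n = 469 each: d_min = (z_{α/2} + z_β)·√(2/n).
z-sum = 2.326 + 0.842 = 3.168.
d_min = 3.168 × √(2/469) = 3.168 × 0.0653 = 0.207.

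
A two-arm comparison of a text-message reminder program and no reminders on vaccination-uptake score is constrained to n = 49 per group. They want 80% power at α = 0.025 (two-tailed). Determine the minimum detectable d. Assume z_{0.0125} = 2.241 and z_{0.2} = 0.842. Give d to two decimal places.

For two independent groups of n = 49 each: d_min = (z_{α/2} + z_β)·√(2/n).
z-sum = 2.241 + 0.842 = 3.083.
d_min = 3.083 × √(2/49) = 3.083 × 0.2020 = 0.623.

d_min ≈ 0.62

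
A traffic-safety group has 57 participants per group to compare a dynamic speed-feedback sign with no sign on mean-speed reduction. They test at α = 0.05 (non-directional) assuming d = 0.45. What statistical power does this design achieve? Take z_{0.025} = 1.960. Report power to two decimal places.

For two equal groups, power = Φ(d·√(n/2) − z_{α/2}).
d·√(n/2) = 0.45 × √(57/2) = 0.45 × 5.339 = 2.402.
z_β = 2.402 − 1.960 = 0.442.
Power = Φ(0.442) = 0.671.

power ≈ 0.67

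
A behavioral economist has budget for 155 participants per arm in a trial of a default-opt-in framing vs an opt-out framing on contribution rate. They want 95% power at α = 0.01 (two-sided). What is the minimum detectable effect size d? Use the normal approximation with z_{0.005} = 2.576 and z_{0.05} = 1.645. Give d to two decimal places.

d_min ≈ 0.48

For two independent groups of n = 155 each: d_min = (z_{α/2} + z_β)·√(2/n).
z-sum = 2.576 + 1.645 = 4.221.
d_min = 4.221 × √(2/155) = 4.221 × 0.1136 = 0.479.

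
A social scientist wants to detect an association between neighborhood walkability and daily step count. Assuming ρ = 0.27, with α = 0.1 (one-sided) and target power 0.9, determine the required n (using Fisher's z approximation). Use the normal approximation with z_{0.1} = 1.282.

n = 89

Fisher's z: C = ½·ln((1+r)/(1−r)) = ½·ln(1.7397) = 0.2769.
n = ((z_{α} + z_β)/C)² + 3.
(1.282 + 1.282) / 0.2769 = 2.564 / 0.2769 = 9.260.
n = 9.260² + 3 = 85.74 + 3 = 88.7.
Round up.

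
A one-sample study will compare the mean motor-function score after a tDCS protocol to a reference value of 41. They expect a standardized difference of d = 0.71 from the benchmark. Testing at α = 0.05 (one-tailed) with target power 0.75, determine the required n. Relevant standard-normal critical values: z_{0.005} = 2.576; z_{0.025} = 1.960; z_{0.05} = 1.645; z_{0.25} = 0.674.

n = 11

For a one-sample test: n = ((z_{α} + z_β) / d)².
z_{α} + z_β = 1.645 + 0.674 = 2.319.
n = (2.319 / 0.71)² = 3.266² = 10.67.
Round up.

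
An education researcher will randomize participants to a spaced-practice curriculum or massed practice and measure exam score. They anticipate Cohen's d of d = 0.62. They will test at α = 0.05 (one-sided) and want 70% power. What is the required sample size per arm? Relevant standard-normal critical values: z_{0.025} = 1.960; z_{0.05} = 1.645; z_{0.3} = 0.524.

For two independent groups with equal n: n = 2·((z_{α} + z_β) / d)².
z_{α} + z_β = 1.645 + 0.524 = 2.169.
n = 2 × (2.169 / 0.62)² = 2 × 3.498² = 2 × 12.24 = 24.5.
Round up to the next whole participant.

n = 25 per group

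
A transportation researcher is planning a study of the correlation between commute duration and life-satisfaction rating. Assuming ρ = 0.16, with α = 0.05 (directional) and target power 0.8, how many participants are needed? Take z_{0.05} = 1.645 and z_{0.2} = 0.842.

Fisher's z: C = ½·ln((1+r)/(1−r)) = ½·ln(1.3810) = 0.1614.
n = ((z_{α} + z_β)/C)² + 3.
(1.645 + 0.842) / 0.1614 = 2.487 / 0.1614 = 15.409.
n = 15.409² + 3 = 237.43 + 3 = 240.4.
Round up.

n = 241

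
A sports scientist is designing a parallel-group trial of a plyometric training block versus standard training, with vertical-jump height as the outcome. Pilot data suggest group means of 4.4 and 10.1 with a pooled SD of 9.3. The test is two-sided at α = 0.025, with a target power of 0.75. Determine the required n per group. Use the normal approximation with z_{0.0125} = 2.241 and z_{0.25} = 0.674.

Cohen's d = |M₁ − M₂| / SD_pooled = |4.4 − 10.1| / 9.3 = 5.7 / 9.3 = 0.613.
For two independent groups with equal n: n = 2·((z_{α/2} + z_β) / d)².
z_{α/2} + z_β = 2.241 + 0.674 = 2.915.
n = 2 × (2.915 / 0.613)² = 2 × 4.755² = 2 × 22.61 = 45.2.
Round up to the next whole participant.

n = 46 per group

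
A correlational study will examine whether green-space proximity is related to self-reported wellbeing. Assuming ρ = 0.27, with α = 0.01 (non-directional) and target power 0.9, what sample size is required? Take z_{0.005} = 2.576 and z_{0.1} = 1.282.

Fisher's z: C = ½·ln((1+r)/(1−r)) = ½·ln(1.7397) = 0.2769.
n = ((z_{α/2} + z_β)/C)² + 3.
(2.576 + 1.282) / 0.2769 = 3.858 / 0.2769 = 13.933.
n = 13.933² + 3 = 194.12 + 3 = 197.1.
Round up.

n = 198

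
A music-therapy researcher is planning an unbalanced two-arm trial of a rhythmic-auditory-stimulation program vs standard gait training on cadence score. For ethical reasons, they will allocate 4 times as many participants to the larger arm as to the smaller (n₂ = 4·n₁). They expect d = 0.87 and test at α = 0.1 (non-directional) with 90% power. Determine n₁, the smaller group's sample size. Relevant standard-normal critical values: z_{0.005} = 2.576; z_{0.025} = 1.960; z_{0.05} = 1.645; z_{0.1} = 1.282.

n₁ = 15

With allocation ratio k = n₂/n₁ = 4, Var(x̄₁−x̄₂) = σ²(1/n₁ + 1/(k·n₁)) = σ²·(k+1)/(k·n₁).
So n₁ = (1 + 1/k)·((z_{α/2} + z_β)/d)² = 1.250 × (2.927/0.87)².
n₁ = 1.250 × 11.32 = 14.1.
Round up: n₁ = 15, giving n₂ = 4 × 15 = 60.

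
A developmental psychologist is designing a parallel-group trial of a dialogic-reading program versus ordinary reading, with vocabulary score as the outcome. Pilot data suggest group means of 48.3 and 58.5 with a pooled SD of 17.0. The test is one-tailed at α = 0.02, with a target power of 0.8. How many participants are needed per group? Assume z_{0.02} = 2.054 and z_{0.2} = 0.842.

Cohen's d = |M₁ − M₂| / SD_pooled = |48.3 − 58.5| / 17.0 = 10.2 / 17.0 = 0.600.
For two independent groups with equal n: n = 2·((z_{α} + z_β) / d)².
z_{α} + z_β = 2.054 + 0.842 = 2.896.
n = 2 × (2.896 / 0.600)² = 2 × 4.827² = 2 × 23.30 = 46.6.
Round up to the next whole participant.

n = 47 per group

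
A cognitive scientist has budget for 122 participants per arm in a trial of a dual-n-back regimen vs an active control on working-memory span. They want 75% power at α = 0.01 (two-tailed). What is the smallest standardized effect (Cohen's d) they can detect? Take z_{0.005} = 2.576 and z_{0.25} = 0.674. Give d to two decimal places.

For two independent groups of n = 122 each: d_min = (z_{α/2} + z_β)·√(2/n).
z-sum = 2.576 + 0.674 = 3.250.
d_min = 3.250 × √(2/122) = 3.250 × 0.1280 = 0.416.

d_min ≈ 0.42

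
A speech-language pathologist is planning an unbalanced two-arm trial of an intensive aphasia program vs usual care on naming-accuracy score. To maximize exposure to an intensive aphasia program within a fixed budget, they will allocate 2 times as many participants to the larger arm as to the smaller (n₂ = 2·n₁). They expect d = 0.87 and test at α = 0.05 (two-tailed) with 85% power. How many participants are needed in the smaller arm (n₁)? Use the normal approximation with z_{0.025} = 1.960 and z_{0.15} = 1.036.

With allocation ratio k = n₂/n₁ = 2, Var(x̄₁−x̄₂) = σ²(1/n₁ + 1/(k·n₁)) = σ²·(k+1)/(k·n₁).
So n₁ = (1 + 1/k)·((z_{α/2} + z_β)/d)² = 1.500 × (2.996/0.87)².
n₁ = 1.500 × 11.86 = 17.8.
Round up: n₁ = 18, giving n₂ = 2 × 18 = 36.

n₁ = 18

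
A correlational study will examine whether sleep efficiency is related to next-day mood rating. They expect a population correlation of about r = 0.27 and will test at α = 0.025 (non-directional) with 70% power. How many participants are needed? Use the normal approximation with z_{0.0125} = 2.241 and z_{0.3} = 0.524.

Fisher's z: C = ½·ln((1+r)/(1−r)) = ½·ln(1.7397) = 0.2769.
n = ((z_{α/2} + z_β)/C)² + 3.
(2.241 + 0.524) / 0.2769 = 2.765 / 0.2769 = 9.986.
n = 9.986² + 3 = 99.71 + 3 = 102.7.
Round up.

n = 103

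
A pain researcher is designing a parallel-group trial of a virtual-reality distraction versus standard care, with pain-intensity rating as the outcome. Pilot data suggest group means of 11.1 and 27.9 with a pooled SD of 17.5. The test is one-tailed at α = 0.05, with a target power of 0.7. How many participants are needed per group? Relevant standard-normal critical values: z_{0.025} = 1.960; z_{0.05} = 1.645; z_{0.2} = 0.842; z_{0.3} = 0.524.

n = 11 per group

Cohen's d = |M₁ − M₂| / SD_pooled = |11.1 − 27.9| / 17.5 = 16.8 / 17.5 = 0.960.
For two independent groups with equal n: n = 2·((z_{α} + z_β) / d)².
z_{α} + z_β = 1.645 + 0.524 = 2.169.
n = 2 × (2.169 / 0.960)² = 2 × 2.259² = 2 × 5.10 = 10.2.
Round up to the next whole participant.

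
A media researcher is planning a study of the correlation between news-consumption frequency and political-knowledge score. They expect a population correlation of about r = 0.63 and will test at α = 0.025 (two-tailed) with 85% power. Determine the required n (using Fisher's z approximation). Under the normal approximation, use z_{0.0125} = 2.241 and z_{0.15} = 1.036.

n = 23

Fisher's z: C = ½·ln((1+r)/(1−r)) = ½·ln(4.4054) = 0.7414.
n = ((z_{α/2} + z_β)/C)² + 3.
(2.241 + 1.036) / 0.7414 = 3.277 / 0.7414 = 4.420.
n = 4.420² + 3 = 19.54 + 3 = 22.5.
Round up.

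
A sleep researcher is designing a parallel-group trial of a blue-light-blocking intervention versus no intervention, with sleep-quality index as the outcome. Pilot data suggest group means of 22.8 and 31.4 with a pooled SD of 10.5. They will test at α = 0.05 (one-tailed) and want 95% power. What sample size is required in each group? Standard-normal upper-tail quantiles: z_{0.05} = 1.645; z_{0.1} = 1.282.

Cohen's d = |M₁ − M₂| / SD_pooled = |22.8 − 31.4| / 10.5 = 8.6 / 10.5 = 0.819.
For two independent groups with equal n: n = 2·((z_{α} + z_β) / d)².
z_{α} + z_β = 1.645 + 1.645 = 3.290.
n = 2 × (3.290 / 0.819)² = 2 × 4.017² = 2 × 16.14 = 32.3.
Round up to the next whole participant.

n = 33 per group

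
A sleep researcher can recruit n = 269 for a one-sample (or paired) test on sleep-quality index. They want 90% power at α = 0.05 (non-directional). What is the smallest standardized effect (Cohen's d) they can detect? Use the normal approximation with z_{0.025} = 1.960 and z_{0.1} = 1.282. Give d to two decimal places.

d_min ≈ 0.20

For a single sample (or paired design) of n = 269: d_min = (z_{α/2} + z_β)/√n.
z-sum = 1.960 + 1.282 = 3.242.
d_min = 3.242 / √269 = 3.242 / 16.401 = 0.198.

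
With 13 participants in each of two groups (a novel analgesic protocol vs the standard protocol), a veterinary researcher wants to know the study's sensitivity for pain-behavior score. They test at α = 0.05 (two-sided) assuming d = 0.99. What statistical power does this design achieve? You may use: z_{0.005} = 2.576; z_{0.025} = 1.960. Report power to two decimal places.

power ≈ 0.71

For two equal groups, power = Φ(d·√(n/2) − z_{α/2}).
d·√(n/2) = 0.99 × √(13/2) = 0.99 × 2.550 = 2.524.
z_β = 2.524 − 1.960 = 0.564.
Power = Φ(0.564) = 0.714.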